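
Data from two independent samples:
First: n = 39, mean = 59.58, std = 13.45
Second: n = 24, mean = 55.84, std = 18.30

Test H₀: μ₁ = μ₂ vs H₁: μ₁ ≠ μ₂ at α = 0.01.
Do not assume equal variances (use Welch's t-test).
Welch's two-sample t-test:
H₀: μ₁ = μ₂
H₁: μ₁ ≠ μ₂
s₁²/n₁ = 13.45²/39 = 4.6385,  s₂²/n₂ = 18.30²/24 = 13.9538
SE = √(s₁²/n₁ + s₂²/n₂) = √(4.6385 + 13.9538) = 4.3119
df (Welch-Satterthwaite) = (s₁²/n₁ + s₂²/n₂)² / [(s₁²/n₁)²/(n₁-1) + (s₂²/n₂)²/(n₂-1)] ≈ 38.27
t = (x̄₁ - x̄₂) / SE = (59.58 - 55.84) / 4.3119 = 3.74 / 4.3119 = 0.867
p-value = 0.3911

Since p-value > α = 0.01, we fail to reject H₀.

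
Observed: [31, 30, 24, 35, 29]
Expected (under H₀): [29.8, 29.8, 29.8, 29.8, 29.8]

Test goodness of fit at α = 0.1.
Chi-square goodness of fit test:
H₀: observed counts match expected distribution
H₁: observed counts differ from expected distribution
df = k - 1 = 4
χ² = Σ(O - E)²/E
   = (31 - 29.8)²/29.8 + (30 - 29.8)²/29.8 + (24 - 29.8)²/29.8 + (35 - 29.8)²/29.8 + (29 - 29.8)²/29.8
   = 0.048 + 0.001 + 1.129 + 0.907 + 0.021
   = 2.11
p-value = 0.7160

Since p-value > α = 0.1, we fail to reject H₀.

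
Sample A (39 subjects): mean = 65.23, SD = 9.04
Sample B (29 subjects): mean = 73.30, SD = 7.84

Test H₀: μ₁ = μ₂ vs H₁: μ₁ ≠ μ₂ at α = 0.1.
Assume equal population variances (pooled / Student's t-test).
Student's two-sample t-test (equal variances):
H₀: μ₁ = μ₂
H₁: μ₁ ≠ μ₂
df = n₁ + n₂ - 2 = 66
Pooled variance s_p² = [(n₁-1)s₁² + (n₂-1)s₂²] / (n₁ + n₂ - 2) = [(38)(9.04²) + (28)(7.84²)] / 66 = 73.1281
SE = √(s_p²(1/n₁ + 1/n₂)) = √(73.1281 × (1/39 + 1/29)) = 2.0968
t = (x̄₁ - x̄₂) / SE = (65.23 - 73.30) / 2.0968 = -8.07 / 2.0968 = -3.849
p-value = 0.0003

Since p-value < α = 0.1, we reject H₀.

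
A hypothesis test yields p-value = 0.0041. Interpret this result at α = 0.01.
Since p = 0.0041 < α = 0.01, reject H₀.
There is sufficient evidence to reject the null hypothesis; the result is statistically significant at the 0.01 level.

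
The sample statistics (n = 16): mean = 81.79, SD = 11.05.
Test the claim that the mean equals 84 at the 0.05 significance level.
One-sample t-test:
H₀: μ = 84
H₁: μ ≠ 84
df = n - 1 = 15
t = (x̄ - μ₀) / (s/√n) = (81.79 - 84) / (11.05/√16) = -0.800
p-value = 0.4362

Since p-value > α = 0.05, we fail to reject H₀.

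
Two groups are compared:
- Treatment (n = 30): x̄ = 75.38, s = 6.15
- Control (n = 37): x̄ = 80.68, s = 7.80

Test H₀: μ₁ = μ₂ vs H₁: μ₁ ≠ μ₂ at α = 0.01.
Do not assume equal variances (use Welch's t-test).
Welch's two-sample t-test:
H₀: μ₁ = μ₂
H₁: μ₁ ≠ μ₂
s₁²/n₁ = 6.15²/30 = 1.2608,  s₂²/n₂ = 7.80²/37 = 1.6443
SE = √(s₁²/n₁ + s₂²/n₂) = √(1.2608 + 1.6443) = 1.7044
df (Welch-Satterthwaite) = (s₁²/n₁ + s₂²/n₂)² / [(s₁²/n₁)²/(n₁-1) + (s₂²/n₂)²/(n₂-1)] ≈ 64.96
t = (x̄₁ - x̄₂) / SE = (75.38 - 80.68) / 1.7044 = -5.30 / 1.7044 = -3.110
p-value = 0.0028

Since p-value < α = 0.01, we reject H₀.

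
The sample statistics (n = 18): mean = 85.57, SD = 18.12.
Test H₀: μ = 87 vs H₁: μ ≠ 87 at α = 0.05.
One-sample t-test:
H₀: μ = 87
H₁: μ ≠ 87
df = n - 1 = 17
t = (x̄ - μ₀) / (s/√n) = (85.57 - 87) / (18.12/√18) = -0.335
p-value = 0.7419

Since p-value > α = 0.05, we fail to reject H₀.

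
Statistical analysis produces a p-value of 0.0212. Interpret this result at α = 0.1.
Since p = 0.0212 < α = 0.1, reject H₀.
There is sufficient evidence to reject the null hypothesis; the result is statistically significant at the 0.1 level.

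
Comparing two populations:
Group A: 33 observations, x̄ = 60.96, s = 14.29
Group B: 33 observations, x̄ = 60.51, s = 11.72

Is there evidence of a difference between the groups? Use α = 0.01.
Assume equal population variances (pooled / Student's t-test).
Student's two-sample t-test (equal variances):
H₀: μ₁ = μ₂
H₁: μ₁ ≠ μ₂
df = n₁ + n₂ - 2 = 64
Pooled variance s_p² = [(n₁-1)s₁² + (n₂-1)s₂²] / (n₁ + n₂ - 2) = [(32)(14.29²) + (32)(11.72²)] / 64 = 170.7812
SE = √(s_p²(1/n₁ + 1/n₂)) = √(170.7812 × (1/33 + 1/33)) = 3.2172
t = (x̄₁ - x̄₂) / SE = (60.96 - 60.51) / 3.2172 = 0.45 / 3.2172 = 0.140
p-value = 0.8892

Since p-value > α = 0.01, we fail to reject H₀.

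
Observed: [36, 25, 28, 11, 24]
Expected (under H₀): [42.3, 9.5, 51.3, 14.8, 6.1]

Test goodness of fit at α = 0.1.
Chi-square goodness of fit test:
H₀: observed counts match expected distribution
H₁: observed counts differ from expected distribution
df = k - 1 = 4
χ² = Σ(O - E)²/E
   = (36 - 42.3)²/42.3 + (25 - 9.5)²/9.5 + (28 - 51.3)²/51.3 + (11 - 14.8)²/14.8 + (24 - 6.1)²/6.1
   = 0.938 + 25.289 + 10.583 + 0.976 + 52.526
   = 90.31
p-value < 0.0001

Since p-value < α = 0.1, we reject H₀.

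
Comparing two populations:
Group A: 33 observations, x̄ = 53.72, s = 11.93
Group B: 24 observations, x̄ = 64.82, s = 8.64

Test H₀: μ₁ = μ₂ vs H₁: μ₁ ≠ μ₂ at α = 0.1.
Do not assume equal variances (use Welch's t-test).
Welch's two-sample t-test:
H₀: μ₁ = μ₂
H₁: μ₁ ≠ μ₂
s₁²/n₁ = 11.93²/33 = 4.3129,  s₂²/n₂ = 8.64²/24 = 3.1104
SE = √(s₁²/n₁ + s₂²/n₂) = √(4.3129 + 3.1104) = 2.7246
df (Welch-Satterthwaite) = (s₁²/n₁ + s₂²/n₂)² / [(s₁²/n₁)²/(n₁-1) + (s₂²/n₂)²/(n₂-1)] ≈ 55.00
t = (x̄₁ - x̄₂) / SE = (53.72 - 64.82) / 2.7246 = -11.10 / 2.7246 = -4.074
p-value = 0.0001

Since p-value < α = 0.1, we reject H₀.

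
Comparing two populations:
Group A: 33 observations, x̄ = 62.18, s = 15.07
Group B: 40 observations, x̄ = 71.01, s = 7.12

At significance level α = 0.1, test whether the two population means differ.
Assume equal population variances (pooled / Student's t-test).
Student's two-sample t-test (equal variances):
H₀: μ₁ = μ₂
H₁: μ₁ ≠ μ₂
df = n₁ + n₂ - 2 = 71
Pooled variance s_p² = [(n₁-1)s₁² + (n₂-1)s₂²] / (n₁ + n₂ - 2) = [(32)(15.07²) + (39)(7.12²)] / 71 = 130.2034
SE = √(s_p²(1/n₁ + 1/n₂)) = √(130.2034 × (1/33 + 1/40)) = 2.6834
t = (x̄₁ - x̄₂) / SE = (62.18 - 71.01) / 2.6834 = -8.83 / 2.6834 = -3.291
p-value = 0.0016

Since p-value < α = 0.1, we reject H₀.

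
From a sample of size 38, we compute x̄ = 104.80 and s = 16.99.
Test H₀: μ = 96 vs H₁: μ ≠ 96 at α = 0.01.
One-sample t-test:
H₀: μ = 96
H₁: μ ≠ 96
df = n - 1 = 37
t = (x̄ - μ₀) / (s/√n) = (104.80 - 96) / (16.99/√38) = 3.193
p-value = 0.0029

Since p-value < α = 0.01, we reject H₀.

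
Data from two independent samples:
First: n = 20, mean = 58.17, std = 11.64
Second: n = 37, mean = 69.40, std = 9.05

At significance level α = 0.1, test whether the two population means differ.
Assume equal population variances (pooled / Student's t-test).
Student's two-sample t-test (equal variances):
H₀: μ₁ = μ₂
H₁: μ₁ ≠ μ₂
df = n₁ + n₂ - 2 = 55
Pooled variance s_p² = [(n₁-1)s₁² + (n₂-1)s₂²] / (n₁ + n₂ - 2) = [(19)(11.64²) + (36)(9.05²)] / 55 = 100.4144
SE = √(s_p²(1/n₁ + 1/n₂)) = √(100.4144 × (1/20 + 1/37)) = 2.7811
t = (x̄₁ - x̄₂) / SE = (58.17 - 69.40) / 2.7811 = -11.23 / 2.7811 = -4.038
p-value = 0.0002

Since p-value < α = 0.1, we reject H₀.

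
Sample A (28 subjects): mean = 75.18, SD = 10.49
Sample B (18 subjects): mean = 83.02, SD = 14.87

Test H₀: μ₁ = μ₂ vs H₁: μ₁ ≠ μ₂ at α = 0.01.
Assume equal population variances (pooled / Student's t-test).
Student's two-sample t-test (equal variances):
H₀: μ₁ = μ₂
H₁: μ₁ ≠ μ₂
df = n₁ + n₂ - 2 = 44
Pooled variance s_p² = [(n₁-1)s₁² + (n₂-1)s₂²] / (n₁ + n₂ - 2) = [(27)(10.49²) + (17)(14.87²)] / 44 = 152.9561
SE = √(s_p²(1/n₁ + 1/n₂)) = √(152.9561 × (1/28 + 1/18)) = 3.7363
t = (x̄₁ - x̄₂) / SE = (75.18 - 83.02) / 3.7363 = -7.84 / 3.7363 = -2.098
p-value = 0.0417

Since p-value > α = 0.01, we fail to reject H₀.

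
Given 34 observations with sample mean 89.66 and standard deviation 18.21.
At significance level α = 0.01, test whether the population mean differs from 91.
One-sample t-test:
H₀: μ = 91
H₁: μ ≠ 91
df = n - 1 = 33
t = (x̄ - μ₀) / (s/√n) = (89.66 - 91) / (18.21/√34) = -0.429
p-value = 0.6707

Since p-value > α = 0.01, we fail to reject H₀.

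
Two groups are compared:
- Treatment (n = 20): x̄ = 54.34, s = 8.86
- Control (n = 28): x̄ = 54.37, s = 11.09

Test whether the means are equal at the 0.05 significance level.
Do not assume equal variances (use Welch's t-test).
Welch's two-sample t-test:
H₀: μ₁ = μ₂
H₁: μ₁ ≠ μ₂
s₁²/n₁ = 8.86²/20 = 3.9250,  s₂²/n₂ = 11.09²/28 = 4.3924
SE = √(s₁²/n₁ + s₂²/n₂) = √(3.9250 + 4.3924) = 2.8840
df (Welch-Satterthwaite) = (s₁²/n₁ + s₂²/n₂)² / [(s₁²/n₁)²/(n₁-1) + (s₂²/n₂)²/(n₂-1)] ≈ 45.35
t = (x̄₁ - x̄₂) / SE = (54.34 - 54.37) / 2.8840 = -0.03 / 2.8840 = -0.010
p-value = 0.9917

Since p-value > α = 0.05, we fail to reject H₀.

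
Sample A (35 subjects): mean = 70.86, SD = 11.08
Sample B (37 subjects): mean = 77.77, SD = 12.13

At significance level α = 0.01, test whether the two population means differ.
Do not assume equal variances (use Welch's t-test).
Welch's two-sample t-test:
H₀: μ₁ = μ₂
H₁: μ₁ ≠ μ₂
s₁²/n₁ = 11.08²/35 = 3.5076,  s₂²/n₂ = 12.13²/37 = 3.9767
SE = √(s₁²/n₁ + s₂²/n₂) = √(3.5076 + 3.9767) = 2.7357
df (Welch-Satterthwaite) = (s₁²/n₁ + s₂²/n₂)² / [(s₁²/n₁)²/(n₁-1) + (s₂²/n₂)²/(n₂-1)] ≈ 69.92
t = (x̄₁ - x̄₂) / SE = (70.86 - 77.77) / 2.7357 = -6.91 / 2.7357 = -2.526
p-value = 0.0138

Since p-value > α = 0.01, we fail to reject H₀.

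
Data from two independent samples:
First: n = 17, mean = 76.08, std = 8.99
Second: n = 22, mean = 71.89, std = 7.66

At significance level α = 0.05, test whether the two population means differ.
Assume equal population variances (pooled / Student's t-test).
Student's two-sample t-test (equal variances):
H₀: μ₁ = μ₂
H₁: μ₁ ≠ μ₂
df = n₁ + n₂ - 2 = 37
Pooled variance s_p² = [(n₁-1)s₁² + (n₂-1)s₂²] / (n₁ + n₂ - 2) = [(16)(8.99²) + (21)(7.66²)] / 37 = 68.2516
SE = √(s_p²(1/n₁ + 1/n₂)) = √(68.2516 × (1/17 + 1/22)) = 2.6678
t = (x̄₁ - x̄₂) / SE = (76.08 - 71.89) / 2.6678 = 4.19 / 2.6678 = 1.571
p-value = 0.1248

Since p-value > α = 0.05, we fail to reject H₀.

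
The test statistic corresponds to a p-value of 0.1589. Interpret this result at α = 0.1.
Since p = 0.1589 > α = 0.1, fail to reject H₀.
There is insufficient evidence to reject the null hypothesis; the result is not statistically significant at the 0.1 level.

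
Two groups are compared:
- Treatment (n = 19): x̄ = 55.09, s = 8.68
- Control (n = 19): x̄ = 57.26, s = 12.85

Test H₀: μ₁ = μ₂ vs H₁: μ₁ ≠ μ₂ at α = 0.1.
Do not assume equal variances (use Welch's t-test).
Welch's two-sample t-test:
H₀: μ₁ = μ₂
H₁: μ₁ ≠ μ₂
s₁²/n₁ = 8.68²/19 = 3.9654,  s₂²/n₂ = 12.85²/19 = 8.6907
SE = √(s₁²/n₁ + s₂²/n₂) = √(3.9654 + 8.6907) = 3.5575
df (Welch-Satterthwaite) = (s₁²/n₁ + s₂²/n₂)² / [(s₁²/n₁)²/(n₁-1) + (s₂²/n₂)²/(n₂-1)] ≈ 31.60
t = (x̄₁ - x̄₂) / SE = (55.09 - 57.26) / 3.5575 = -2.17 / 3.5575 = -0.610
p-value = 0.5462

Since p-value > α = 0.1, we fail to reject H₀.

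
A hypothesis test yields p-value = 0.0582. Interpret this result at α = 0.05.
Since p = 0.0582 > α = 0.05, fail to reject H₀.
There is insufficient evidence to reject the null hypothesis; the result is not statistically significant at the 0.05 level.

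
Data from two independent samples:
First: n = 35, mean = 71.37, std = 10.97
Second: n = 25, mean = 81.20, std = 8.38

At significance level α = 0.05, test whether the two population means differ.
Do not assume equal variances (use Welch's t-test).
Welch's two-sample t-test:
H₀: μ₁ = μ₂
H₁: μ₁ ≠ μ₂
s₁²/n₁ = 10.97²/35 = 3.4383,  s₂²/n₂ = 8.38²/25 = 2.8090
SE = √(s₁²/n₁ + s₂²/n₂) = √(3.4383 + 2.8090) = 2.4995
df (Welch-Satterthwaite) = (s₁²/n₁ + s₂²/n₂)² / [(s₁²/n₁)²/(n₁-1) + (s₂²/n₂)²/(n₂-1)] ≈ 57.69
t = (x̄₁ - x̄₂) / SE = (71.37 - 81.20) / 2.4995 = -9.83 / 2.4995 = -3.933
p-value = 0.0002

Since p-value < α = 0.05, we reject H₀.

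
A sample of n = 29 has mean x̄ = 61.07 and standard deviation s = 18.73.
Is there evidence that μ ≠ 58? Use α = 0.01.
One-sample t-test:
H₀: μ = 58
H₁: μ ≠ 58
df = n - 1 = 28
t = (x̄ - μ₀) / (s/√n) = (61.07 - 58) / (18.73/√29) = 0.883
p-value = 0.3849

Since p-value > α = 0.01, we fail to reject H₀.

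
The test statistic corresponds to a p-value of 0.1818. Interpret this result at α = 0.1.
Since p = 0.1818 > α = 0.1, fail to reject H₀.
There is insufficient evidence to reject the null hypothesis; the result is not statistically significant at the 0.1 level.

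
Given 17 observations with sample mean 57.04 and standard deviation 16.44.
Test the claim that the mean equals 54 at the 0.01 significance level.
One-sample t-test:
H₀: μ = 54
H₁: μ ≠ 54
df = n - 1 = 16
t = (x̄ - μ₀) / (s/√n) = (57.04 - 54) / (16.44/√17) = 0.762
p-value = 0.4569

Since p-value > α = 0.01, we fail to reject H₀.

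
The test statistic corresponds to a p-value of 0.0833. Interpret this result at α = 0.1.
Since p = 0.0833 < α = 0.1, reject H₀.
There is sufficient evidence to reject the null hypothesis; the result is statistically significant at the 0.1 level.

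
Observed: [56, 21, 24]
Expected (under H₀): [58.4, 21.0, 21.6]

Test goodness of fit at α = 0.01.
Chi-square goodness of fit test:
H₀: observed counts match expected distribution
H₁: observed counts differ from expected distribution
df = k - 1 = 2
χ² = Σ(O - E)²/E
   = (56 - 58.4)²/58.4 + (21 - 21.0)²/21.0 + (24 - 21.6)²/21.6
   = 0.099 + 0.000 + 0.267
   = 0.37
p-value = 0.8331

Since p-value > α = 0.01, we fail to reject H₀.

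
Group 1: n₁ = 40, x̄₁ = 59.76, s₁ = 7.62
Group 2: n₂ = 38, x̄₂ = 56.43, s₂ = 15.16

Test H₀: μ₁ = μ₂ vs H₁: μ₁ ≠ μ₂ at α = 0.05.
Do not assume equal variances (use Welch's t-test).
Welch's two-sample t-test:
H₀: μ₁ = μ₂
H₁: μ₁ ≠ μ₂
s₁²/n₁ = 7.62²/40 = 1.4516,  s₂²/n₂ = 15.16²/38 = 6.0480
SE = √(s₁²/n₁ + s₂²/n₂) = √(1.4516 + 6.0480) = 2.7385
df (Welch-Satterthwaite) = (s₁²/n₁ + s₂²/n₂)² / [(s₁²/n₁)²/(n₁-1) + (s₂²/n₂)²/(n₂-1)] ≈ 53.94
t = (x̄₁ - x̄₂) / SE = (59.76 - 56.43) / 2.7385 = 3.33 / 2.7385 = 1.216
p-value = 0.2293

Since p-value > α = 0.05, we fail to reject H₀.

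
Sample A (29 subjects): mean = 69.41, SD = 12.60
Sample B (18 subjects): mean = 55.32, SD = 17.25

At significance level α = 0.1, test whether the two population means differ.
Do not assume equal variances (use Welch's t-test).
Welch's two-sample t-test:
H₀: μ₁ = μ₂
H₁: μ₁ ≠ μ₂
s₁²/n₁ = 12.60²/29 = 5.4745,  s₂²/n₂ = 17.25²/18 = 16.5312
SE = √(s₁²/n₁ + s₂²/n₂) = √(5.4745 + 16.5312) = 4.6910
df (Welch-Satterthwaite) = (s₁²/n₁ + s₂²/n₂)² / [(s₁²/n₁)²/(n₁-1) + (s₂²/n₂)²/(n₂-1)] ≈ 28.24
t = (x̄₁ - x̄₂) / SE = (69.41 - 55.32) / 4.6910 = 14.09 / 4.6910 = 3.004
p-value = 0.0055

Since p-value < α = 0.1, we reject H₀.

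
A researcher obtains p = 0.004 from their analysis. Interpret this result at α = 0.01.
Since p = 0.004 < α = 0.01, reject H₀.
There is sufficient evidence to reject the null hypothesis; the result is statistically significant at the 0.01 level.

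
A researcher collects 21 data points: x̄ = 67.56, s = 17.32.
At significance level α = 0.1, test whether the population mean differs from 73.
One-sample t-test:
H₀: μ = 73
H₁: μ ≠ 73
df = n - 1 = 20
t = (x̄ - μ₀) / (s/√n) = (67.56 - 73) / (17.32/√21) = -1.439
p-value = 0.1655

Since p-value > α = 0.1, we fail to reject H₀.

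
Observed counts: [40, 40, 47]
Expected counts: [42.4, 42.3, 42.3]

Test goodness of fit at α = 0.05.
Chi-square goodness of fit test:
H₀: observed counts match expected distribution
H₁: observed counts differ from expected distribution
df = k - 1 = 2
χ² = Σ(O - E)²/E
   = (40 - 42.4)²/42.4 + (40 - 42.3)²/42.3 + (47 - 42.3)²/42.3
   = 0.136 + 0.125 + 0.522
   = 0.78
p-value = 0.6760

Since p-value > α = 0.05, we fail to reject H₀.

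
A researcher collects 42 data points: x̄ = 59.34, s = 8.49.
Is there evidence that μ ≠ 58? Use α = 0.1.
One-sample t-test:
H₀: μ = 58
H₁: μ ≠ 58
df = n - 1 = 41
t = (x̄ - μ₀) / (s/√n) = (59.34 - 58) / (8.49/√42) = 1.023
p-value = 0.3124

Since p-value > α = 0.1, we fail to reject H₀.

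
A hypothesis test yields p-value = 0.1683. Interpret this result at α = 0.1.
Since p = 0.1683 > α = 0.1, fail to reject H₀.
There is insufficient evidence to reject the null hypothesis; the result is not statistically significant at the 0.1 level.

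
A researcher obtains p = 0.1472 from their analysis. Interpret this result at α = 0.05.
Since p = 0.1472 > α = 0.05, fail to reject H₀.
There is insufficient evidence to reject the null hypothesis; the result is not statistically significant at the 0.05 level.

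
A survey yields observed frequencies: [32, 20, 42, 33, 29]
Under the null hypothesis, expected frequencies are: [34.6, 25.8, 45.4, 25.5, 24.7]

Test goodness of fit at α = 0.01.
Chi-square goodness of fit test:
H₀: observed counts match expected distribution
H₁: observed counts differ from expected distribution
df = k - 1 = 4
χ² = Σ(O - E)²/E
   = (32 - 34.6)²/34.6 + (20 - 25.8)²/25.8 + (42 - 45.4)²/45.4 + (33 - 25.5)²/25.5 + (29 - 24.7)²/24.7
   = 0.195 + 1.304 + 0.255 + 2.206 + 0.749
   = 4.71
p-value = 0.3186

Since p-value > α = 0.01, we fail to reject H₀.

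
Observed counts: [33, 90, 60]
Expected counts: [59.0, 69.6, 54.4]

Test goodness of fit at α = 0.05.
Chi-square goodness of fit test:
H₀: observed counts match expected distribution
H₁: observed counts differ from expected distribution
df = k - 1 = 2
χ² = Σ(O - E)²/E
   = (33 - 59.0)²/59.0 + (90 - 69.6)²/69.6 + (60 - 54.4)²/54.4
   = 11.458 + 5.979 + 0.576
   = 18.01
p-value = 0.0001

Since p-value < α = 0.05, we reject H₀.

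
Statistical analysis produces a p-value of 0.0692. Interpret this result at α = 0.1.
Since p = 0.0692 < α = 0.1, reject H₀.
There is sufficient evidence to reject the null hypothesis; the result is statistically significant at the 0.1 level.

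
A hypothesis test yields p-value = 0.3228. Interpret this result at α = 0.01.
Since p = 0.3228 > α = 0.01, fail to reject H₀.
There is insufficient evidence to reject the null hypothesis; the result is not statistically significant at the 0.01 level.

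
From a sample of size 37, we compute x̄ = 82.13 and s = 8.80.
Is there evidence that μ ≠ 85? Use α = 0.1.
One-sample t-test:
H₀: μ = 85
H₁: μ ≠ 85
df = n - 1 = 36
t = (x̄ - μ₀) / (s/√n) = (82.13 - 85) / (8.80/√37) = -1.984
p-value = 0.0549

Since p-value < α = 0.1, we reject H₀.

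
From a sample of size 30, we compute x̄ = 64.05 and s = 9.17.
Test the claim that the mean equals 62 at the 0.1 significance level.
One-sample t-test:
H₀: μ = 62
H₁: μ ≠ 62
df = n - 1 = 29
t = (x̄ - μ₀) / (s/√n) = (64.05 - 62) / (9.17/√30) = 1.224
p-value = 0.2306

Since p-value > α = 0.1, we fail to reject H₀.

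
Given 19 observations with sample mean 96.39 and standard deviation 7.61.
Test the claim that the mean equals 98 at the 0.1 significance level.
One-sample t-test:
H₀: μ = 98
H₁: μ ≠ 98
df = n - 1 = 18
t = (x̄ - μ₀) / (s/√n) = (96.39 - 98) / (7.61/√19) = -0.922
p-value = 0.3686

Since p-value > α = 0.1, we fail to reject H₀.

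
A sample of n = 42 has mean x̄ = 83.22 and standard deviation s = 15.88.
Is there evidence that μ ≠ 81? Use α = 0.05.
One-sample t-test:
H₀: μ = 81
H₁: μ ≠ 81
df = n - 1 = 41
t = (x̄ - μ₀) / (s/√n) = (83.22 - 81) / (15.88/√42) = 0.906
p-value = 0.3702

Since p-value > α = 0.05, we fail to reject H₀.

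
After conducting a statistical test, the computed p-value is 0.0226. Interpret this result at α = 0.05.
Since p = 0.0226 < α = 0.05, reject H₀.
There is sufficient evidence to reject the null hypothesis; the result is statistically significant at the 0.05 level.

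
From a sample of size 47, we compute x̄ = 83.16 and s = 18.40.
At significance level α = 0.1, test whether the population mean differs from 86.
One-sample t-test:
H₀: μ = 86
H₁: μ ≠ 86
df = n - 1 = 46
t = (x̄ - μ₀) / (s/√n) = (83.16 - 86) / (18.40/√47) = -1.058
p-value = 0.2955

Since p-value > α = 0.1, we fail to reject H₀.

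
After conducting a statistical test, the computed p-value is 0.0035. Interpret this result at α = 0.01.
Since p = 0.0035 < α = 0.01, reject H₀.
There is sufficient evidence to reject the null hypothesis; the result is statistically significant at the 0.01 level.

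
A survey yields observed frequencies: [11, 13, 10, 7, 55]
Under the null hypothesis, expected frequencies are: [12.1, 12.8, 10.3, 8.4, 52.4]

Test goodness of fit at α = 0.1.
Chi-square goodness of fit test:
H₀: observed counts match expected distribution
H₁: observed counts differ from expected distribution
df = k - 1 = 4
χ² = Σ(O - E)²/E
   = (11 - 12.1)²/12.1 + (13 - 12.8)²/12.8 + (10 - 10.3)²/10.3 + (7 - 8.4)²/8.4 + (55 - 52.4)²/52.4
   = 0.100 + 0.003 + 0.009 + 0.233 + 0.129
   = 0.47
p-value = 0.9760

Since p-value > α = 0.1, we fail to reject H₀.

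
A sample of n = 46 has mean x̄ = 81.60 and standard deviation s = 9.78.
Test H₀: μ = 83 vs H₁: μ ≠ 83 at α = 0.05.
One-sample t-test:
H₀: μ = 83
H₁: μ ≠ 83
df = n - 1 = 45
t = (x̄ - μ₀) / (s/√n) = (81.60 - 83) / (9.78/√46) = -0.971
p-value = 0.3368

Since p-value > α = 0.05, we fail to reject H₀.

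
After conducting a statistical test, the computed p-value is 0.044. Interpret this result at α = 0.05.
Since p = 0.044 < α = 0.05, reject H₀.
There is sufficient evidence to reject the null hypothesis; the result is statistically significant at the 0.05 level.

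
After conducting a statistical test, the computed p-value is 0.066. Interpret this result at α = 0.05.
Since p = 0.066 > α = 0.05, fail to reject H₀.
There is insufficient evidence to reject the null hypothesis; the result is not statistically significant at the 0.05 level.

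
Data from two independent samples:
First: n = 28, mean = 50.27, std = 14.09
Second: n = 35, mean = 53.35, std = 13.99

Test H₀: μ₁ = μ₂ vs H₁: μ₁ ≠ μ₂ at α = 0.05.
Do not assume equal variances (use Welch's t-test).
Welch's two-sample t-test:
H₀: μ₁ = μ₂
H₁: μ₁ ≠ μ₂
s₁²/n₁ = 14.09²/28 = 7.0903,  s₂²/n₂ = 13.99²/35 = 5.5920
SE = √(s₁²/n₁ + s₂²/n₂) = √(7.0903 + 5.5920) = 3.5612
df (Welch-Satterthwaite) = (s₁²/n₁ + s₂²/n₂)² / [(s₁²/n₁)²/(n₁-1) + (s₂²/n₂)²/(n₂-1)] ≈ 57.82
t = (x̄₁ - x̄₂) / SE = (50.27 - 53.35) / 3.5612 = -3.08 / 3.5612 = -0.865
p-value = 0.3907

Since p-value > α = 0.05, we fail to reject H₀.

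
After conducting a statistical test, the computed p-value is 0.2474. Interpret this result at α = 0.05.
Since p = 0.2474 > α = 0.05, fail to reject H₀.
There is insufficient evidence to reject the null hypothesis; the result is not statistically significant at the 0.05 level.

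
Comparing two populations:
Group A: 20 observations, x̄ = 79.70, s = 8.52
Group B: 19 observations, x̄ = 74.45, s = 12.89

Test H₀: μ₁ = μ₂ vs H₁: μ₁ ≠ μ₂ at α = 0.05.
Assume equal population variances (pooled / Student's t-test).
Student's two-sample t-test (equal variances):
H₀: μ₁ = μ₂
H₁: μ₁ ≠ μ₂
df = n₁ + n₂ - 2 = 37
Pooled variance s_p² = [(n₁-1)s₁² + (n₂-1)s₂²] / (n₁ + n₂ - 2) = [(19)(8.52²) + (18)(12.89²)] / 37 = 118.1069
SE = √(s_p²(1/n₁ + 1/n₂)) = √(118.1069 × (1/20 + 1/19)) = 3.4816
t = (x̄₁ - x̄₂) / SE = (79.70 - 74.45) / 3.4816 = 5.25 / 3.4816 = 1.508
p-value = 0.1401

Since p-value > α = 0.05, we fail to reject H₀.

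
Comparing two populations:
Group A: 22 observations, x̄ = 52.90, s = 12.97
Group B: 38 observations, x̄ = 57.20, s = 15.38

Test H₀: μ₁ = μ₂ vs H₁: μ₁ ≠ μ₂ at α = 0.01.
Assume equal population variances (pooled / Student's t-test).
Student's two-sample t-test (equal variances):
H₀: μ₁ = μ₂
H₁: μ₁ ≠ μ₂
df = n₁ + n₂ - 2 = 58
Pooled variance s_p² = [(n₁-1)s₁² + (n₂-1)s₂²] / (n₁ + n₂ - 2) = [(21)(12.97²) + (37)(15.38²)] / 58 = 211.8066
SE = √(s_p²(1/n₁ + 1/n₂)) = √(211.8066 × (1/22 + 1/38)) = 3.8989
t = (x̄₁ - x̄₂) / SE = (52.90 - 57.20) / 3.8989 = -4.30 / 3.8989 = -1.103
p-value = 0.2746

Since p-value > α = 0.01, we fail to reject H₀.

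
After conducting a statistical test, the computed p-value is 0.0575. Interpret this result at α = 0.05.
Since p = 0.0575 > α = 0.05, fail to reject H₀.
There is insufficient evidence to reject the null hypothesis; the result is not statistically significant at the 0.05 level.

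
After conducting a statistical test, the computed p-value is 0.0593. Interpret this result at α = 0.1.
Since p = 0.0593 < α = 0.1, reject H₀.
There is sufficient evidence to reject the null hypothesis; the result is statistically significant at the 0.1 level.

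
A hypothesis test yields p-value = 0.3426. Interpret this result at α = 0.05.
Since p = 0.3426 > α = 0.05, fail to reject H₀.
There is insufficient evidence to reject the null hypothesis; the result is not statistically significant at the 0.05 level.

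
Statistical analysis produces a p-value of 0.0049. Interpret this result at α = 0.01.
Since p = 0.0049 < α = 0.01, reject H₀.
There is sufficient evidence to reject the null hypothesis; the result is statistically significant at the 0.01 level.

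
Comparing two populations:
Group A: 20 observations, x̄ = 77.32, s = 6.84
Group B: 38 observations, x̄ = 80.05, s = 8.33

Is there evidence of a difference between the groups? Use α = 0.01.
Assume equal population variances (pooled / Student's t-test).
Student's two-sample t-test (equal variances):
H₀: μ₁ = μ₂
H₁: μ₁ ≠ μ₂
df = n₁ + n₂ - 2 = 56
Pooled variance s_p² = [(n₁-1)s₁² + (n₂-1)s₂²] / (n₁ + n₂ - 2) = [(19)(6.84²) + (37)(8.33²)] / 56 = 61.7199
SE = √(s_p²(1/n₁ + 1/n₂)) = √(61.7199 × (1/20 + 1/38)) = 2.1703
t = (x̄₁ - x̄₂) / SE = (77.32 - 80.05) / 2.1703 = -2.73 / 2.1703 = -1.258
p-value = 0.2137

Since p-value > α = 0.01, we fail to reject H₀.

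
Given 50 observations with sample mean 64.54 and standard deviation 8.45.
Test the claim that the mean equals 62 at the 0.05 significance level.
One-sample t-test:
H₀: μ = 62
H₁: μ ≠ 62
df = n - 1 = 49
t = (x̄ - μ₀) / (s/√n) = (64.54 - 62) / (8.45/√50) = 2.126
p-value = 0.0386

Since p-value < α = 0.05, we reject H₀.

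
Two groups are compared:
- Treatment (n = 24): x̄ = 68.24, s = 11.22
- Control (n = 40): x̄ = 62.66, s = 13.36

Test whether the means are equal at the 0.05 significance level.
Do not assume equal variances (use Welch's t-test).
Welch's two-sample t-test:
H₀: μ₁ = μ₂
H₁: μ₁ ≠ μ₂
s₁²/n₁ = 11.22²/24 = 5.2454,  s₂²/n₂ = 13.36²/40 = 4.4622
SE = √(s₁²/n₁ + s₂²/n₂) = √(5.2454 + 4.4622) = 3.1157
df (Welch-Satterthwaite) = (s₁²/n₁ + s₂²/n₂)² / [(s₁²/n₁)²/(n₁-1) + (s₂²/n₂)²/(n₂-1)] ≈ 55.21
t = (x̄₁ - x̄₂) / SE = (68.24 - 62.66) / 3.1157 = 5.58 / 3.1157 = 1.791
p-value = 0.0788

Since p-value > α = 0.05, we fail to reject H₀.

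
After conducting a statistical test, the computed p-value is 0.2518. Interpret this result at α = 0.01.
Since p = 0.2518 > α = 0.01, fail to reject H₀.
There is insufficient evidence to reject the null hypothesis; the result is not statistically significant at the 0.01 level.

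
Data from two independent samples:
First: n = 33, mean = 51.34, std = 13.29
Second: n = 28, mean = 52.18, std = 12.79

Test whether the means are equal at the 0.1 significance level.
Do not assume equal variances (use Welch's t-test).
Welch's two-sample t-test:
H₀: μ₁ = μ₂
H₁: μ₁ ≠ μ₂
s₁²/n₁ = 13.29²/33 = 5.3522,  s₂²/n₂ = 12.79²/28 = 5.8423
SE = √(s₁²/n₁ + s₂²/n₂) = √(5.3522 + 5.8423) = 3.3458
df (Welch-Satterthwaite) = (s₁²/n₁ + s₂²/n₂)² / [(s₁²/n₁)²/(n₁-1) + (s₂²/n₂)²/(n₂-1)] ≈ 58.03
t = (x̄₁ - x̄₂) / SE = (51.34 - 52.18) / 3.3458 = -0.84 / 3.3458 = -0.251
p-value = 0.8027

Since p-value > α = 0.1, we fail to reject H₀.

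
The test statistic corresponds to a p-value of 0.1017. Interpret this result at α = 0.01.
Since p = 0.1017 > α = 0.01, fail to reject H₀.
There is insufficient evidence to reject the null hypothesis; the result is not statistically significant at the 0.01 level.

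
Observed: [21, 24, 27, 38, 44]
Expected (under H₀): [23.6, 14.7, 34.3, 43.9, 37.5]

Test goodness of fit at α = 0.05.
Chi-square goodness of fit test:
H₀: observed counts match expected distribution
H₁: observed counts differ from expected distribution
df = k - 1 = 4
χ² = Σ(O - E)²/E
   = (21 - 23.6)²/23.6 + (24 - 14.7)²/14.7 + (27 - 34.3)²/34.3 + (38 - 43.9)²/43.9 + (44 - 37.5)²/37.5
   = 0.286 + 5.884 + 1.554 + 0.793 + 1.127
   = 9.64
p-value = 0.0469

Since p-value < α = 0.05, we reject H₀.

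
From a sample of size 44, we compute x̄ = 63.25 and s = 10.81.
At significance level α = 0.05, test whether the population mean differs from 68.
One-sample t-test:
H₀: μ = 68
H₁: μ ≠ 68
df = n - 1 = 43
t = (x̄ - μ₀) / (s/√n) = (63.25 - 68) / (10.81/√44) = -2.915
p-value = 0.0056

Since p-value < α = 0.05, we reject H₀.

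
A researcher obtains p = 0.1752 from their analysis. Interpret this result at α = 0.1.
Since p = 0.1752 > α = 0.1, fail to reject H₀.
There is insufficient evidence to reject the null hypothesis; the result is not statistically significant at the 0.1 level.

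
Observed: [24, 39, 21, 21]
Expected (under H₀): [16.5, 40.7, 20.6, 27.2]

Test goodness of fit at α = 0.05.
Chi-square goodness of fit test:
H₀: observed counts match expected distribution
H₁: observed counts differ from expected distribution
df = k - 1 = 3
χ² = Σ(O - E)²/E
   = (24 - 16.5)²/16.5 + (39 - 40.7)²/40.7 + (21 - 20.6)²/20.6 + (21 - 27.2)²/27.2
   = 3.409 + 0.071 + 0.008 + 1.413
   = 4.90
p-value = 0.1792

Since p-value > α = 0.05, we fail to reject H₀.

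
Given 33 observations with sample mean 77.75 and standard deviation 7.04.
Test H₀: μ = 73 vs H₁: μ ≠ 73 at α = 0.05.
One-sample t-test:
H₀: μ = 73
H₁: μ ≠ 73
df = n - 1 = 32
t = (x̄ - μ₀) / (s/√n) = (77.75 - 73) / (7.04/√33) = 3.876
p-value = 0.0005

Since p-value < α = 0.05, we reject H₀.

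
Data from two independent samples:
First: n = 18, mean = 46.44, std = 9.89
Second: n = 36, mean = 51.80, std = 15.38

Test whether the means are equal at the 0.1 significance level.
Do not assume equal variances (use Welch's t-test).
Welch's two-sample t-test:
H₀: μ₁ = μ₂
H₁: μ₁ ≠ μ₂
s₁²/n₁ = 9.89²/18 = 5.4340,  s₂²/n₂ = 15.38²/36 = 6.5707
SE = √(s₁²/n₁ + s₂²/n₂) = √(5.4340 + 6.5707) = 3.4648
df (Welch-Satterthwaite) = (s₁²/n₁ + s₂²/n₂)² / [(s₁²/n₁)²/(n₁-1) + (s₂²/n₂)²/(n₂-1)] ≈ 48.51
t = (x̄₁ - x̄₂) / SE = (46.44 - 51.80) / 3.4648 = -5.36 / 3.4648 = -1.547
p-value = 0.1284

Since p-value > α = 0.1, we fail to reject H₀.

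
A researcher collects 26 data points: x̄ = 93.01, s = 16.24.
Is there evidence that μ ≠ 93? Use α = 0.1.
One-sample t-test:
H₀: μ = 93
H₁: μ ≠ 93
df = n - 1 = 25
t = (x̄ - μ₀) / (s/√n) = (93.01 - 93) / (16.24/√26) = 0.003
p-value = 0.9975

Since p-value > α = 0.1, we fail to reject H₀.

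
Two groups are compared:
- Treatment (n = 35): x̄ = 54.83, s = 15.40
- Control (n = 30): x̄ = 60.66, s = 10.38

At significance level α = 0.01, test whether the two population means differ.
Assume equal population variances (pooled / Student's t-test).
Student's two-sample t-test (equal variances):
H₀: μ₁ = μ₂
H₁: μ₁ ≠ μ₂
df = n₁ + n₂ - 2 = 63
Pooled variance s_p² = [(n₁-1)s₁² + (n₂-1)s₂²] / (n₁ + n₂ - 2) = [(34)(15.40²) + (29)(10.38²)] / 63 = 177.5877
SE = √(s_p²(1/n₁ + 1/n₂)) = √(177.5877 × (1/35 + 1/30)) = 3.3156
t = (x̄₁ - x̄₂) / SE = (54.83 - 60.66) / 3.3156 = -5.83 / 3.3156 = -1.758
p-value = 0.0835

Since p-value > α = 0.01, we fail to reject H₀.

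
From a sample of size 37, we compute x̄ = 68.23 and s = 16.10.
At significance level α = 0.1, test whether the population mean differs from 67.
One-sample t-test:
H₀: μ = 67
H₁: μ ≠ 67
df = n - 1 = 36
t = (x̄ - μ₀) / (s/√n) = (68.23 - 67) / (16.10/√37) = 0.465
p-value = 0.6449

Since p-value > α = 0.1, we fail to reject H₀.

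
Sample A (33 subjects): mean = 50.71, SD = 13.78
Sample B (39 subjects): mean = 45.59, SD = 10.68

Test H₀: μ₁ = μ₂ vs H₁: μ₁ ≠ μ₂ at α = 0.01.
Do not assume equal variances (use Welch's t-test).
Welch's two-sample t-test:
H₀: μ₁ = μ₂
H₁: μ₁ ≠ μ₂
s₁²/n₁ = 13.78²/33 = 5.7542,  s₂²/n₂ = 10.68²/39 = 2.9247
SE = √(s₁²/n₁ + s₂²/n₂) = √(5.7542 + 2.9247) = 2.9460
df (Welch-Satterthwaite) = (s₁²/n₁ + s₂²/n₂)² / [(s₁²/n₁)²/(n₁-1) + (s₂²/n₂)²/(n₂-1)] ≈ 59.79
t = (x̄₁ - x̄₂) / SE = (50.71 - 45.59) / 2.9460 = 5.12 / 2.9460 = 1.738
p-value = 0.0874

Since p-value > α = 0.01, we fail to reject H₀.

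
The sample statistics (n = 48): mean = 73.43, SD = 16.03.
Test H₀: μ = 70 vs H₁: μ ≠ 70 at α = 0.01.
One-sample t-test:
H₀: μ = 70
H₁: μ ≠ 70
df = n - 1 = 47
t = (x̄ - μ₀) / (s/√n) = (73.43 - 70) / (16.03/√48) = 1.482
p-value = 0.1449

Since p-value > α = 0.01, we fail to reject H₀.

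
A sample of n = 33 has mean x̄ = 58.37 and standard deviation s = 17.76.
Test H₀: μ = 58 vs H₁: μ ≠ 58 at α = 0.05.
One-sample t-test:
H₀: μ = 58
H₁: μ ≠ 58
df = n - 1 = 32
t = (x̄ - μ₀) / (s/√n) = (58.37 - 58) / (17.76/√33) = 0.120
p-value = 0.9055

Since p-value > α = 0.05, we fail to reject H₀.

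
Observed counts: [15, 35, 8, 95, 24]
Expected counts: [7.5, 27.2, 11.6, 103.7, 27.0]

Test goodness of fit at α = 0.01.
Chi-square goodness of fit test:
H₀: observed counts match expected distribution
H₁: observed counts differ from expected distribution
df = k - 1 = 4
χ² = Σ(O - E)²/E
   = (15 - 7.5)²/7.5 + (35 - 27.2)²/27.2 + (8 - 11.6)²/11.6 + (95 - 103.7)²/103.7 + (24 - 27.0)²/27.0
   = 7.500 + 2.237 + 1.117 + 0.730 + 0.333
   = 11.92
p-value = 0.0180

Since p-value > α = 0.01, we fail to reject H₀.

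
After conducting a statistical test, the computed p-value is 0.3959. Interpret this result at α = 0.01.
Since p = 0.3959 > α = 0.01, fail to reject H₀.
There is insufficient evidence to reject the null hypothesis; the result is not statistically significant at the 0.01 level.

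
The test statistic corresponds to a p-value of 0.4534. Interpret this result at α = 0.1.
Since p = 0.4534 > α = 0.1, fail to reject H₀.
There is insufficient evidence to reject the null hypothesis; the result is not statistically significant at the 0.1 level.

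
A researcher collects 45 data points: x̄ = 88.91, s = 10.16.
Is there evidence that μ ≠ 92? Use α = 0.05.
One-sample t-test:
H₀: μ = 92
H₁: μ ≠ 92
df = n - 1 = 44
t = (x̄ - μ₀) / (s/√n) = (88.91 - 92) / (10.16/√45) = -2.040
p-value = 0.0474

Since p-value < α = 0.05, we reject H₀.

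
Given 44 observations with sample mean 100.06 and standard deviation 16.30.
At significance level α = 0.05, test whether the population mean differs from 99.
One-sample t-test:
H₀: μ = 99
H₁: μ ≠ 99
df = n - 1 = 43
t = (x̄ - μ₀) / (s/√n) = (100.06 - 99) / (16.30/√44) = 0.431
p-value = 0.6684

Since p-value > α = 0.05, we fail to reject H₀.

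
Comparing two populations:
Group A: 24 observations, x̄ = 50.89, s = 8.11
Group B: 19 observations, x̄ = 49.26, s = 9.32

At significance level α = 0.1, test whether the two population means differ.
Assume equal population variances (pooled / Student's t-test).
Student's two-sample t-test (equal variances):
H₀: μ₁ = μ₂
H₁: μ₁ ≠ μ₂
df = n₁ + n₂ - 2 = 41
Pooled variance s_p² = [(n₁-1)s₁² + (n₂-1)s₂²] / (n₁ + n₂ - 2) = [(23)(8.11²) + (18)(9.32²)] / 41 = 75.0313
SE = √(s_p²(1/n₁ + 1/n₂)) = √(75.0313 × (1/24 + 1/19)) = 2.6599
t = (x̄₁ - x̄₂) / SE = (50.89 - 49.26) / 2.6599 = 1.63 / 2.6599 = 0.613
p-value = 0.5434

Since p-value > α = 0.1, we fail to reject H₀.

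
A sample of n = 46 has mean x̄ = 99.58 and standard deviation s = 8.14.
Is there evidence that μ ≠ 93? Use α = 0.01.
One-sample t-test:
H₀: μ = 93
H₁: μ ≠ 93
df = n - 1 = 45
t = (x̄ - μ₀) / (s/√n) = (99.58 - 93) / (8.14/√46) = 5.483
p-value < 0.0001

Since p-value < α = 0.01, we reject H₀.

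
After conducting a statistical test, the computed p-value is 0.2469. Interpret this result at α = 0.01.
Since p = 0.2469 > α = 0.01, fail to reject H₀.
There is insufficient evidence to reject the null hypothesis; the result is not statistically significant at the 0.01 level.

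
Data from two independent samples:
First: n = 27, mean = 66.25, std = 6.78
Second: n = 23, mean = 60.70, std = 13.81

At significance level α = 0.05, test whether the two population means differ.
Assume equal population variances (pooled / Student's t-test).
Student's two-sample t-test (equal variances):
H₀: μ₁ = μ₂
H₁: μ₁ ≠ μ₂
df = n₁ + n₂ - 2 = 48
Pooled variance s_p² = [(n₁-1)s₁² + (n₂-1)s₂²] / (n₁ + n₂ - 2) = [(26)(6.78²) + (22)(13.81²)] / 48 = 112.3111
SE = √(s_p²(1/n₁ + 1/n₂)) = √(112.3111 × (1/27 + 1/23)) = 3.0071
t = (x̄₁ - x̄₂) / SE = (66.25 - 60.70) / 3.0071 = 5.55 / 3.0071 = 1.846
p-value = 0.0711

Since p-value > α = 0.05, we fail to reject H₀.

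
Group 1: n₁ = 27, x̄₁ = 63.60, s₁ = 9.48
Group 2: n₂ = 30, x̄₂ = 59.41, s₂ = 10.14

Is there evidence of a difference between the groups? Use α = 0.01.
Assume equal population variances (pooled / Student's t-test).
Student's two-sample t-test (equal variances):
H₀: μ₁ = μ₂
H₁: μ₁ ≠ μ₂
df = n₁ + n₂ - 2 = 55
Pooled variance s_p² = [(n₁-1)s₁² + (n₂-1)s₂²] / (n₁ + n₂ - 2) = [(26)(9.48²) + (29)(10.14²)] / 55 = 96.6982
SE = √(s_p²(1/n₁ + 1/n₂)) = √(96.6982 × (1/27 + 1/30)) = 2.6086
t = (x̄₁ - x̄₂) / SE = (63.60 - 59.41) / 2.6086 = 4.19 / 2.6086 = 1.606
p-value = 0.1139

Since p-value > α = 0.01, we fail to reject H₀.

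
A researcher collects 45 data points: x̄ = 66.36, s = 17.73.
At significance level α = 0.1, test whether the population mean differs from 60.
One-sample t-test:
H₀: μ = 60
H₁: μ ≠ 60
df = n - 1 = 44
t = (x̄ - μ₀) / (s/√n) = (66.36 - 60) / (17.73/√45) = 2.406
p-value = 0.0204

Since p-value < α = 0.1, we reject H₀.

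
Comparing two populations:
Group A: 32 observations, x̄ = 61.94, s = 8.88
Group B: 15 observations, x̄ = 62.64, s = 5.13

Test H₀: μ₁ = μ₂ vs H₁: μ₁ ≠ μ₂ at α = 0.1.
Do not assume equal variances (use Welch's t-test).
Welch's two-sample t-test:
H₀: μ₁ = μ₂
H₁: μ₁ ≠ μ₂
s₁²/n₁ = 8.88²/32 = 2.4642,  s₂²/n₂ = 5.13²/15 = 1.7545
SE = √(s₁²/n₁ + s₂²/n₂) = √(2.4642 + 1.7545) = 2.0539
df (Welch-Satterthwaite) = (s₁²/n₁ + s₂²/n₂)² / [(s₁²/n₁)²/(n₁-1) + (s₂²/n₂)²/(n₂-1)] ≈ 42.81
t = (x̄₁ - x̄₂) / SE = (61.94 - 62.64) / 2.0539 = -0.70 / 2.0539 = -0.341
p-value = 0.7349

Since p-value > α = 0.1, we fail to reject H₀.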